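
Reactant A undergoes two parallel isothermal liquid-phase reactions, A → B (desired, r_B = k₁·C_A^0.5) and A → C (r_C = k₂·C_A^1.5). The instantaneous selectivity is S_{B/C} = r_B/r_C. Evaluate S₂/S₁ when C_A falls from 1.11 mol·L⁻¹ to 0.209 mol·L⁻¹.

S_{B/C} = (k₁/k₂)·C_A⁻¹, so S₂/S₁ = (C_{A,2}/C_{A,1})⁻¹.
= 1.11/0.209 = 5.31.

5.31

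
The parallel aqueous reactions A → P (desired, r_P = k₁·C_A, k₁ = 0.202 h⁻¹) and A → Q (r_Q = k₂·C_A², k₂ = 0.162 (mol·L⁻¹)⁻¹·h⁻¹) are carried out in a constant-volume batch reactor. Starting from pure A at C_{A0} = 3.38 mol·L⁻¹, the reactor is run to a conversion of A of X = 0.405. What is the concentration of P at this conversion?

C_A = C_{A0}(1−X) = 2.011 mol·L⁻¹.
Along a PFR/batch, dC_P/dC_A = −r_P/(r_P+r_Q) = −k₁/(k₁+k₂·C_A).
Integrating from C_{A0} to C_A: C_P = (0.202/0.162)·ln[(0.202+0.162·3.38)/(0.202+0.162·2.01)] = 1.247·ln(0.7496/0.5278) = 0.4374 mol·L⁻¹.

0.437 mol·L⁻¹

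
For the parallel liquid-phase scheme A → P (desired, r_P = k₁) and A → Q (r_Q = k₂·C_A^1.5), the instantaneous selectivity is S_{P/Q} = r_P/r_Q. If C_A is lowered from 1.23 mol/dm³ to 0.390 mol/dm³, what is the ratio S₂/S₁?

5.60

S_{P/Q} = (k₁/k₂)·C_A^-1.5, so S₂/S₁ = (C_{A,2}/C_{A,1})^-1.5.
= (0.390/1.23)^(-1.5) = (0.3171)^(-1.5) = 5.60.
Selectivity toward P rises as C_A falls — low-concentration operation is favoured.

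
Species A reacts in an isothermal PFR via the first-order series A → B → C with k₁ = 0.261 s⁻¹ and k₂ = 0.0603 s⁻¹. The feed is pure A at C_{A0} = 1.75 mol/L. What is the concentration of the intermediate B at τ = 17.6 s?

0.764 mol/L

Solving the coupled first-order balances gives C_B(τ) = [k₁/(k₂−k₁)]·C_{A0}·(e^(−k₁τ) − e^(−k₂τ)).
e^(−k₁τ) = e^(−0.261×17.6) = e^(−4.594) = 0.01012; e^(−k₂τ) = e^(−1.061) = 0.3460.
C_B = 0.261×1.75/(0.0603−0.261) × (0.01012−0.3460) = (-2.276)×(-0.3359) = 0.7644 mol/L.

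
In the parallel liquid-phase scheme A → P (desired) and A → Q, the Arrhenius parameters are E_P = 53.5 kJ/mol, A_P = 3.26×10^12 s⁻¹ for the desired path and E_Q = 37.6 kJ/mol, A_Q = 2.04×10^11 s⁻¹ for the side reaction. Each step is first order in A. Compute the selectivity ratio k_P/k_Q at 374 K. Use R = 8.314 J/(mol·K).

0.0961

Since both paths have the same order in A, the concentration cancels and S_{P/Q} = k_P/k_Q = (A_P/A_Q)·exp[(E_Q−E_P)/(RT)].
(E_Q−E_P)/(RT) = (37.6−53.5)×10³/(8.314×374) = -15900/3109 = -5.113.
k_P/k_Q = (3.26×10^12/2.04×10^11)·exp(-5.113) = 15.98 × 0.006015 = 0.0961.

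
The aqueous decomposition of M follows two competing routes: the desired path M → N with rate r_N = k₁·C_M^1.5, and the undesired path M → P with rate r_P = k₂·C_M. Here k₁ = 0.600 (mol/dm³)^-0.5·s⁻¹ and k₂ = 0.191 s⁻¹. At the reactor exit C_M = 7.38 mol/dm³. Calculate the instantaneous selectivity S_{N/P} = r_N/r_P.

S_{N/P} = r_N/r_P = (k₁·C_M^1.5)/(k₂·C_M) = (k₁/k₂)·C_M^0.5.
= (0.600×7.380^1.5) / (0.191×7.380) = 12.03/1.410 = 8.53.
Since the desired path is higher order in M, keeping C_M high (PFR or concentrated feed) favours N.

8.53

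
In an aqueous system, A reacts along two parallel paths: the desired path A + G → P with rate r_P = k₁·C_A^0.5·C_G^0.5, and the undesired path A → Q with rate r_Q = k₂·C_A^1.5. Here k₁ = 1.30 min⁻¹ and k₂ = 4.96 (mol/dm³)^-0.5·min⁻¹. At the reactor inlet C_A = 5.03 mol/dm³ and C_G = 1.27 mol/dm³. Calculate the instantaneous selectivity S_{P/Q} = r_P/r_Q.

S_{P/Q} = r_P/r_Q = (k₁·C_A^0.5·C_G^0.5)/(k₂·C_A^1.5) = (k₁/k₂)·C_A⁻¹·C_G^0.5.
= (1.30×5.030^0.5×1.270^0.5) / (4.96×5.030^1.5) = 3.286/55.95 = 0.0587.
The undesired path is higher order in A, so low C_A (CSTR or dilute feed) favours P.

0.0587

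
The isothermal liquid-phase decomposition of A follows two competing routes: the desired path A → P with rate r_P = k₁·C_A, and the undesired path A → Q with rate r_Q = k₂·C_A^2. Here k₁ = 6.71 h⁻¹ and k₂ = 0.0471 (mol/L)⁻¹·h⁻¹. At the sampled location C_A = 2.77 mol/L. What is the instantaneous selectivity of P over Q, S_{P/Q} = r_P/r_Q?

51.4

S_{P/Q} = r_P/r_Q = (k₁·C_A)/(k₂·C_A^2) = (k₁/k₂)·C_A⁻¹.
= (6.71×2.770) / (0.0471×2.770^2) = 18.59/0.3614 = 51.4.
The undesired path is higher order in A, so low C_A (CSTR or dilute feed) favours P.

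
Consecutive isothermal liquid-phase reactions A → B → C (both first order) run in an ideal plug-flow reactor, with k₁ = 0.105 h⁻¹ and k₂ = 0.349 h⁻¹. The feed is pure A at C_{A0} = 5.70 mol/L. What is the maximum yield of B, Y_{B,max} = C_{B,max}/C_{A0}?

0.179

At the optimum, C_{B,max}/C_{A0} = (k₁/k₂)^[k₂/(k₂−k₁)].
= (0.105/0.349)^(0.349/(0.349−0.105)) = (0.3009)^(1.430) = 0.1794.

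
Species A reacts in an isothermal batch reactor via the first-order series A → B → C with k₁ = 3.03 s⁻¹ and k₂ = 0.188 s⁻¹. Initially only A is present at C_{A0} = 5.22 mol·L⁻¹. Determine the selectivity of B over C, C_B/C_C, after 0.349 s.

25.6

For first-order series with pure A initially, C_B(t) = k₁C_{A0}/(k₂−k₁)·(e^(−k₁t) − e^(−k₂t)).
e^(−k₁t) = e^(−3.03×0.349) = e^(−1.057) = 0.3473; e^(−k₂t) = e^(−0.06561) = 0.9365.
C_B = 3.03×5.22/(0.188−3.03) × (0.3473−0.9365) = (-5.565)×(-0.5892) = 3.279 mol·L⁻¹.
C_A = C_{A0}e^(−k₁t) = 1.813 mol·L⁻¹, so C_C = C_{A0}−C_A−C_B = 0.1281 mol·L⁻¹; C_B/C_C = 25.6.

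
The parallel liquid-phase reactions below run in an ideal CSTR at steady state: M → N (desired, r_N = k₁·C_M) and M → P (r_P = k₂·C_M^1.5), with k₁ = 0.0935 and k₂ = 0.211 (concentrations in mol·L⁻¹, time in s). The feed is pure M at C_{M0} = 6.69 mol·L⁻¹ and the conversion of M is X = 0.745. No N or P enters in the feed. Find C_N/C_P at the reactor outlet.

0.339

Exit C_M = C_{M0}(1−X) = 6.69×0.255 = 1.706 mol·L⁻¹.
A CSTR operates uniformly at the exit composition, giving r_N = 0.1595 and r_P = 0.4701 (each k·C_M^n at C_M = 1.706).
Overall selectivity = C_N/C_P = r_Nτ/(r_Pτ) = r_N/r_P = 0.339.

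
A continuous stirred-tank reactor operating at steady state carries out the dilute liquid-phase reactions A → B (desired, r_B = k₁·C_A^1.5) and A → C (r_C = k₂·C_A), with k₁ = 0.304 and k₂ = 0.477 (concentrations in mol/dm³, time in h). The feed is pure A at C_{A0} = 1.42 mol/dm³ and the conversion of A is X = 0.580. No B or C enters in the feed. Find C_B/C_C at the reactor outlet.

Exit C_A = C_{A0}(1−X) = 1.42×0.420 = 0.5964 mol/dm³.
A CSTR operates uniformly at the exit composition, giving r_B = 0.1400 and r_C = 0.2845 (each k·C_A^n at C_A = 0.5964).
Overall selectivity = C_B/C_C = r_Bτ/(r_Cτ) = r_B/r_C = 0.492.

0.492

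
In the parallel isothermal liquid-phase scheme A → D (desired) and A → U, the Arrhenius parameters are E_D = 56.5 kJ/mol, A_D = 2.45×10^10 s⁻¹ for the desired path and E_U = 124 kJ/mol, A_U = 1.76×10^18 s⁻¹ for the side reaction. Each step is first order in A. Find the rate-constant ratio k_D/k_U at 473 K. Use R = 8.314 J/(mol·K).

0.396

k_D/k_U = (A_D/A_U)·exp[−(E_D−E_U)/(RT)] = (A_D/A_U)·exp[(E_U−E_D)/(RT)].
(E_U−E_D)/(RT) = (124−56.5)×10³/(8.314×473) = 67500/3933 = 17.16.
k_D/k_U = (2.45×10^10/1.76×10^18)·exp(17.16) = 1.392×10^-8 × 2.848×10^7 = 0.396.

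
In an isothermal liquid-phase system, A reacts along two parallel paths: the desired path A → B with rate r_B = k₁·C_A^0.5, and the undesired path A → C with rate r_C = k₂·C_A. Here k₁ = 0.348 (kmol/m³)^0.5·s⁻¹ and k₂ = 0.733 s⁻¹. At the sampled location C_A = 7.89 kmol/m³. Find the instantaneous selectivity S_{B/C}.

0.169

S_{B/C} = r_B/r_C = (k₁·C_A^0.5)/(k₂·C_A) = (k₁/k₂)·C_A^-0.5.
= (0.348×7.890^0.5) / (0.733×7.890) = 0.9775/5.783 = 0.169.
The undesired path is higher order in A, so low C_A (CSTR or dilute feed) favours B.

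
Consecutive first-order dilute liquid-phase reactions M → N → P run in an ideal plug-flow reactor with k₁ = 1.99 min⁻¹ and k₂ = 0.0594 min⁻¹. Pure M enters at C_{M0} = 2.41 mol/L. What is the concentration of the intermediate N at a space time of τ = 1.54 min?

The intermediate concentration in a first-order A→B→C sequence is C_N = k₁C_{M0}(e^(−k₁τ) − e^(−k₂τ))/(k₂−k₁).
e^(−k₁τ) = e^(−1.99×1.54) = e^(−3.065) = 0.04667; e^(−k₂τ) = e^(−0.09148) = 0.9126.
C_N = 1.99×2.41/(0.0594−1.99) × (0.04667−0.9126) = (-2.484)×(-0.8659) = 2.151 mol/L.

2.15 mol/L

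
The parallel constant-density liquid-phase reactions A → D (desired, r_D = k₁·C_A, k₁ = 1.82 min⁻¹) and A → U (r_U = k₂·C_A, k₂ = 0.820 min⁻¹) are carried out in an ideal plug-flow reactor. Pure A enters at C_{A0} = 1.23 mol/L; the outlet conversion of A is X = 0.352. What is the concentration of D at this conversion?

0.298 mol/L

C_A = C_{A0}(1−X) = 0.7970 mol/L.
Both paths are first order in A, so the instantaneous fraction to D is constant: dC_D/d(−C_A) = k₁/(k₁+k₂) = 0.6894.
C_D = 0.6894·(C_{A0}−C_A) = 0.6894×0.4330 = 0.298 mol/L.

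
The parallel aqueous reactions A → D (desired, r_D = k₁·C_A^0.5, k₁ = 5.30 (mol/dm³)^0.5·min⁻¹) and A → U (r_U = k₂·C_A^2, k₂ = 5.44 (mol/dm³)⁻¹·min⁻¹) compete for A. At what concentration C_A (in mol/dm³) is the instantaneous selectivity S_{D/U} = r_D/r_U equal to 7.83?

0.249 mol/dm³

S_{D/U} = (k₁/k₂)·C_A^-1.5 ⇒ C_A = (S·k₂/k₁)^(1/(-1.5)).
= (7.83×5.44/5.30)^(-0.6667) = (8.037)^(-0.6667) = 0.249 mol/dm³.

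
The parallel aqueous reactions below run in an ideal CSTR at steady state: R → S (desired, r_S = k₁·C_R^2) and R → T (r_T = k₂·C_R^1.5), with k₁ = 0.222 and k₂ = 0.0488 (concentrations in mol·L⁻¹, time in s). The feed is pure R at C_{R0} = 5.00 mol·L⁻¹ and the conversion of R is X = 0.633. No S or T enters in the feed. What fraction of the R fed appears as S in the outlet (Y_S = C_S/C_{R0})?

Exit C_R = C_{R0}(1−X) = 5.00×0.367 = 1.835 mol·L⁻¹.
Rates in a CSTR are evaluated at the outlet concentration: r_S = 0.222×1.835^2 = 0.7475, r_T = 0.0488×1.835^1.5 = 0.1213.
Fraction of consumed R going to S: r_S/(r_S+r_T) = 0.8604.
C_S = 0.8604·C_{R0}·X = 0.8604×5.00×0.633 = 2.72 mol·L⁻¹; Y_S = C_S/C_{R0} = 0.545.

0.545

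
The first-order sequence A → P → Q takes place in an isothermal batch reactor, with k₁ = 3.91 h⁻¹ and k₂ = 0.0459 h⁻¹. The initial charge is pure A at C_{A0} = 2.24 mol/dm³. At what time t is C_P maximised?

The intermediate peaks when r₁ = r₂, i.e. k₁e^(−k₁t) = k₂e^(−k₂t), giving t_opt = ln(k₂/k₁)/(k₂−k₁).
= ln(0.0459/3.91)/(0.0459−3.91) = ln(0.01174)/-3.864 = -4.445/-3.864 = 1.15 h.

1.15 h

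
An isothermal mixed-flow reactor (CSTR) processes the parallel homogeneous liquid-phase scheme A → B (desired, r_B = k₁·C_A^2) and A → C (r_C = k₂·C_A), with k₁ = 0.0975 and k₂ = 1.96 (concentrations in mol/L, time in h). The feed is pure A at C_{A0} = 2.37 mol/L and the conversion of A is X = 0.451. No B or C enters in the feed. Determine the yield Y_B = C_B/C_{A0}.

Exit C_A = C_{A0}(1−X) = 2.37×0.549 = 1.301 mol/L.
A CSTR operates uniformly at the exit composition, giving r_B = 0.1651 and r_C = 2.550 (each k·C_A^n at C_A = 1.301).
Fraction of consumed A going to B: r_B/(r_B+r_C) = 0.06079.
C_B = 0.06079·C_{A0}·X = 0.06079×2.37×0.451 = 0.0650 mol/L; Y_B = C_B/C_{A0} = 0.0274.

0.0274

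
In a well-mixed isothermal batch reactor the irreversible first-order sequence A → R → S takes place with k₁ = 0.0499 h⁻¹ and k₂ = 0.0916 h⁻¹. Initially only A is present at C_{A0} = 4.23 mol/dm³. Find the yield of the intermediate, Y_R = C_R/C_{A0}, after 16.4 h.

Solving the coupled first-order balances gives C_R(t) = [k₁/(k₂−k₁)]·C_{A0}·(e^(−k₁t) − e^(−k₂t)).
e^(−k₁t) = e^(−0.0499×16.4) = e^(−0.8184) = 0.4412; e^(−k₂t) = e^(−1.502) = 0.2226.
C_R = 0.0499×4.23/(0.0916−0.0499) × (0.4412−0.2226) = 5.062×0.2185 = 1.106 mol/dm³.
Y_R = C_R/C_{A0} = 1.106/4.23 = 0.261.

0.261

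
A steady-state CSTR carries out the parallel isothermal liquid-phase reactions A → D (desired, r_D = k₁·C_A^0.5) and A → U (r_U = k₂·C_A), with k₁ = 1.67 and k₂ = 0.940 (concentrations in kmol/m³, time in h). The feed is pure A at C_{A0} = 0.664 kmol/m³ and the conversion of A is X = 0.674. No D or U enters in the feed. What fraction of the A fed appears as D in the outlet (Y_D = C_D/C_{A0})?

Exit C_A = C_{A0}(1−X) = 0.664×0.326 = 0.2165 kmol/m³.
In a CSTR the entire volume is at exit conditions, so r_D = 1.67×0.2165^0.5 = 0.7770 and r_U = 0.940×0.2165 = 0.2035.
Fraction of consumed A going to D: r_D/(r_D+r_U) = 0.7925.
C_D = 0.7925·C_{A0}·X = 0.7925×0.664×0.674 = 0.355 kmol/m³; Y_D = C_D/C_{A0} = 0.534.

0.534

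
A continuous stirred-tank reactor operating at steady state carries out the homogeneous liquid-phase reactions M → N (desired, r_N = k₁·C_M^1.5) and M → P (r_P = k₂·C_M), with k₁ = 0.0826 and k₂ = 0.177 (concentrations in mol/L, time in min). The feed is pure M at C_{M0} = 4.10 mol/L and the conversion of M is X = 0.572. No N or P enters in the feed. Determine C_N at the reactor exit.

Exit C_M = C_{M0}(1−X) = 4.10×0.428 = 1.755 mol/L.
Rates in a CSTR are evaluated at the outlet concentration: r_N = 0.0826×1.755^1.5 = 0.1920, r_P = 0.177×1.755 = 0.3106.
Fraction of consumed M going to N: r_N/(r_N+r_P) = 0.3820.
C_N = 0.3820·C_{M0}·X = 0.3820×4.10×0.572 = 0.896 mol/L.

0.896 mol/L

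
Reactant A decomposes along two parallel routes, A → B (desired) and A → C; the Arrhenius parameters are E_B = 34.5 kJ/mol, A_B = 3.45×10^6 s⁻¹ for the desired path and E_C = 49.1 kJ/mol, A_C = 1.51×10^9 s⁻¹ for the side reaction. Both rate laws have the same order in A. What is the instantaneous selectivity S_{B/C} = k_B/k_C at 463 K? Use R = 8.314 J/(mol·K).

k_B/k_C = (A_B/A_C)·exp[−(E_B−E_C)/(RT)] = (A_B/A_C)·exp[(E_C−E_B)/(RT)].
(E_C−E_B)/(RT) = (49.1−34.5)×10³/(8.314×463) = 14600/3849 = 3.793.
k_B/k_C = (3.45×10^6/1.51×10^9)·exp(3.793) = 0.002285 × 44.38 = 0.101.

0.101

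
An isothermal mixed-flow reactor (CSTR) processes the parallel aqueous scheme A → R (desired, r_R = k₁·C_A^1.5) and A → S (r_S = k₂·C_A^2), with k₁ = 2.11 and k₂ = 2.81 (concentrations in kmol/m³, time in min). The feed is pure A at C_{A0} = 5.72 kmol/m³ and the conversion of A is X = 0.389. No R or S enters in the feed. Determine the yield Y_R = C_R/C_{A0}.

Exit C_A = C_{A0}(1−X) = 5.72×0.611 = 3.495 kmol/m³.
In a CSTR the entire volume is at exit conditions, so r_R = 2.11×3.495^1.5 = 13.79 and r_S = 2.81×3.495^2 = 34.32.
Fraction of consumed A going to R: r_R/(r_R+r_S) = 0.2866.
C_R = 0.2866·C_{A0}·X = 0.2866×5.72×0.389 = 0.638 kmol/m³; Y_R = C_R/C_{A0} = 0.111.

0.111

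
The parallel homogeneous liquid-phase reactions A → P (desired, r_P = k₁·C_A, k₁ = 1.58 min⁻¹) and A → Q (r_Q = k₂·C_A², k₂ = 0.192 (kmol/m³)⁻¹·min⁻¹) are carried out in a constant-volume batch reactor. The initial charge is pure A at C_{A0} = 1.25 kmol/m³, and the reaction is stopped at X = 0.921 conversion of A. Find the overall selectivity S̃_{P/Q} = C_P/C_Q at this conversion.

12.4

C_A = C_{A0}(1−X) = 0.09875 kmol/m³.
Along a PFR/batch, dC_P/dC_A = −r_P/(r_P+r_Q) = −k₁/(k₁+k₂·C_A).
Integrating from C_{A0} to C_A: C_P = (1.58/0.192)·ln[(1.58+0.192·1.25)/(1.58+0.192·0.0987)] = 8.229·ln(1.820/1.599) = 1.066 kmol/m³.
C_Q = (C_{A0}−C_A)−C_P = 0.08571 kmol/m³; S̃_{P/Q} = 1.066/0.08571 = 12.4.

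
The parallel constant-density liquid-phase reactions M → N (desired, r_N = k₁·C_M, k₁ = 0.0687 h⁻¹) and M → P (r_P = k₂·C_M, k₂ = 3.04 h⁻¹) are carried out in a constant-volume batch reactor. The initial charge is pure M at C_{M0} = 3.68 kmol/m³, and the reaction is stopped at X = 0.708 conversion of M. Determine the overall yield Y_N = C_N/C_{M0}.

C_M = C_{M0}(1−X) = 1.075 kmol/m³.
Both paths are first order in M, so the instantaneous fraction to N is constant: dC_N/d(−C_M) = k₁/(k₁+k₂) = 0.02210.
C_N = 0.02210·(C_{M0}−C_M) = 0.02210×2.605 = 0.0576 kmol/m³.
Y_N = C_N/C_{M0} = 0.05758/3.68 = 0.0156.

0.0156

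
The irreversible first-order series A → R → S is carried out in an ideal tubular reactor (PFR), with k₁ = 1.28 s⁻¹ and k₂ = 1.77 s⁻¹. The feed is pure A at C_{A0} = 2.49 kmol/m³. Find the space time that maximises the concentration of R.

For first-order series the maximum of C_R occurs at τ_opt = ln(k₂/k₁)/(k₂−k₁).
= ln(1.77/1.28)/(1.77−1.28) = ln(1.383)/0.4900 = 0.3241/0.4900 = 0.661 s.

0.661 s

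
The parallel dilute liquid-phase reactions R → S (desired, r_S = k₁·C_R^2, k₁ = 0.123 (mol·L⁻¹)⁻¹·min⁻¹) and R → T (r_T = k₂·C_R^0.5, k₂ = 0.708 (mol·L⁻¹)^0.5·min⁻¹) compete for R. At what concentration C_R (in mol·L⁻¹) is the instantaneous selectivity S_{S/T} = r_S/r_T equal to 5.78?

10.3 mol·L⁻¹

S_{S/T} = (k₁/k₂)·C_R^1.5 ⇒ C_R = (S·k₂/k₁)^(1/1.5).
= (5.78×0.708/0.123)^(0.6667) = (33.27)^(0.6667) = 10.3 mol·L⁻¹.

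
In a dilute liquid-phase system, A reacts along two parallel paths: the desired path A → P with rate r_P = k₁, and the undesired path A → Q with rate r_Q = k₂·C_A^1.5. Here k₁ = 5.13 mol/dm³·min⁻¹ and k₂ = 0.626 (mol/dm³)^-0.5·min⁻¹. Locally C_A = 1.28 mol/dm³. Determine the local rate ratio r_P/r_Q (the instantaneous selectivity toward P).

S_{P/Q} = r_P/r_Q = (k₁)/(k₂·C_A^1.5) = (k₁/k₂)·C_A^-1.5.
= (5.13) / (0.626×1.280^1.5) = 5.130/0.9065 = 5.66.
The undesired path is higher order in A, so low C_A (CSTR or dilute feed) favours P.

5.66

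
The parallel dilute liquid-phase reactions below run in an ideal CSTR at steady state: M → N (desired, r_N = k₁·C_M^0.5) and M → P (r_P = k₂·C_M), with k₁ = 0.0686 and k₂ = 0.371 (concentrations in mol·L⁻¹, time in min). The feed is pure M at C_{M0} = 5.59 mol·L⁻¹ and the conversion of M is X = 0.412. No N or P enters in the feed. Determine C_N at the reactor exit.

Exit C_M = C_{M0}(1−X) = 5.59×0.588 = 3.287 mol·L⁻¹.
In a CSTR the entire volume is at exit conditions, so r_N = 0.0686×3.287^0.5 = 0.1244 and r_P = 0.371×3.287 = 1.219.
Fraction of consumed M going to N: r_N/(r_N+r_P) = 0.09255.
C_N = 0.09255·C_{M0}·X = 0.09255×5.59×0.412 = 0.213 mol·L⁻¹.

0.213 mol·L⁻¹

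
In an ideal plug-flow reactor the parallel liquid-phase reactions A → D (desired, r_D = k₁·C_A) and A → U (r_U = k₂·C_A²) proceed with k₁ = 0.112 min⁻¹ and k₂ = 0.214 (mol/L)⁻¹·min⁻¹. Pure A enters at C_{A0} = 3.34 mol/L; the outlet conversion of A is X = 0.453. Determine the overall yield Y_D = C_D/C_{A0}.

C_A = C_{A0}(1−X) = 1.827 mol/L.
Along a PFR/batch, dC_D/dC_A = −r_D/(r_D+r_U) = −k₁/(k₁+k₂·C_A).
Integrating from C_{A0} to C_A: C_D = (0.112/0.214)·ln[(0.112+0.214·3.34)/(0.112+0.214·1.83)] = 0.5234·ln(0.8268/0.5030) = 0.2601 mol/L.
Y_D = C_D/C_{A0} = 0.2601/3.34 = 0.0779.

0.0779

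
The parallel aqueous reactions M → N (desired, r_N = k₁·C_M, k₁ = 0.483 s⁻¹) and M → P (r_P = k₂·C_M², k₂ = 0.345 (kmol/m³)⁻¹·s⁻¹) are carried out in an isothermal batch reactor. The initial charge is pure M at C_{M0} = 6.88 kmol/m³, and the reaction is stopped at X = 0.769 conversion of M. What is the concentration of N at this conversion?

C_M = C_{M0}(1−X) = 1.589 kmol/m³.
Along a PFR/batch, dC_N/dC_M = −r_N/(r_N+r_P) = −k₁/(k₁+k₂·C_M).
Integrating from C_{M0} to C_M: C_N = (0.483/0.345)·ln[(0.483+0.345·6.88)/(0.483+0.345·1.59)] = 1.400·ln(2.857/1.031) = 1.426 kmol/m³.

1.43 kmol/m³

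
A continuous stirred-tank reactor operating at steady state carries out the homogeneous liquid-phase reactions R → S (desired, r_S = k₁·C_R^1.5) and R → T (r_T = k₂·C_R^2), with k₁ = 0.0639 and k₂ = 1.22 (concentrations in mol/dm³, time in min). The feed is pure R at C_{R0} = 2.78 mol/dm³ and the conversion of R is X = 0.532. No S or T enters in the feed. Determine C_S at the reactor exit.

Exit C_R = C_{R0}(1−X) = 2.78×0.468 = 1.301 mol/dm³.
In a CSTR the entire volume is at exit conditions, so r_S = 0.0639×1.301^1.5 = 0.09483 and r_T = 1.22×1.301^2 = 2.065.
Fraction of consumed R going to S: r_S/(r_S+r_T) = 0.04390.
C_S = 0.04390·C_{R0}·X = 0.04390×2.78×0.532 = 0.0649 mol/dm³.

0.0649 mol/dm³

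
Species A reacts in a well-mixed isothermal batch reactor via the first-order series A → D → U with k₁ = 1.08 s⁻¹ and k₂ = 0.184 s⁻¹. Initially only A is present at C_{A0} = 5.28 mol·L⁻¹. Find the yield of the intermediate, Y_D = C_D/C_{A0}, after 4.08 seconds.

Solving the coupled first-order balances gives C_D(t) = [k₁/(k₂−k₁)]·C_{A0}·(e^(−k₁t) − e^(−k₂t)).
e^(−k₁t) = e^(−1.08×4.08) = e^(−4.406) = 0.01220; e^(−k₂t) = e^(−0.7507) = 0.4720.
C_D = 1.08×5.28/(0.184−1.08) × (0.01220−0.4720) = (-6.364)×(-0.4598) = 2.926 mol·L⁻¹.
Y_D = C_D/C_{A0} = 2.926/5.28 = 0.554.

0.554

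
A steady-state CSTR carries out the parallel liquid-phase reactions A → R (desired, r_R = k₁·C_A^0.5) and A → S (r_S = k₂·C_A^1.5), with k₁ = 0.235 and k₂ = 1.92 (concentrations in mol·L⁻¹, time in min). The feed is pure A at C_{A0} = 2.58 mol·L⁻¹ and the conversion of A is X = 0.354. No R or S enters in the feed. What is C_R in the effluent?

0.0625 mol·L⁻¹

Exit C_A = C_{A0}(1−X) = 2.58×0.646 = 1.667 mol·L⁻¹.
A CSTR operates uniformly at the exit composition, giving r_R = 0.3034 and r_S = 4.131 (each k·C_A^n at C_A = 1.667).
Fraction of consumed A going to R: r_R/(r_R+r_S) = 0.06841.
C_R = 0.06841·C_{A0}·X = 0.06841×2.58×0.354 = 0.0625 mol·L⁻¹.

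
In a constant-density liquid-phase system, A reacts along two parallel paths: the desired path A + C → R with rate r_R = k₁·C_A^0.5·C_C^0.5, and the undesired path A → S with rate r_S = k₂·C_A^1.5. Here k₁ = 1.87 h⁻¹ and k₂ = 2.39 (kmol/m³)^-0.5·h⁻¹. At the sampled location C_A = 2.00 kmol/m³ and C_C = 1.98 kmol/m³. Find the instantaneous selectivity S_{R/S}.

0.550

S_{R/S} = r_R/r_S = (k₁·C_A^0.5·C_C^0.5)/(k₂·C_A^1.5) = (k₁/k₂)·C_A⁻¹·C_C^0.5.
= (1.87×2.000^0.5×1.980^0.5) / (2.39×2.000^1.5) = 3.721/6.760 = 0.550.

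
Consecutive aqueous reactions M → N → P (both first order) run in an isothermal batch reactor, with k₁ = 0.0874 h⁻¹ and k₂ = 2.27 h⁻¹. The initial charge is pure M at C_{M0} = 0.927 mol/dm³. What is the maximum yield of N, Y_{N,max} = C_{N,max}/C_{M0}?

0.0338

At the optimum, C_{N,max}/C_{M0} = (k₁/k₂)^[k₂/(k₂−k₁)].
= (0.0874/2.27)^(2.27/(2.27−0.0874)) = (0.03850)^(1.040) = 0.03379.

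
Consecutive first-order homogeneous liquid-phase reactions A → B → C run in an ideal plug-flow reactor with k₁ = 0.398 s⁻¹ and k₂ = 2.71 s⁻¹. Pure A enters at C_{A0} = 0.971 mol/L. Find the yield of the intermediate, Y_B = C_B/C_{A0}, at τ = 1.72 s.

For first-order series with pure A initially, C_B(τ) = k₁C_{A0}/(k₂−k₁)·(e^(−k₁τ) − e^(−k₂τ)).
e^(−k₁τ) = e^(−0.398×1.72) = e^(−0.6846) = 0.5043; e^(−k₂τ) = e^(−4.661) = 0.009455.
C_B = 0.398×0.971/(2.71−0.398) × (0.5043−0.009455) = 0.1672×0.4949 = 0.08272 mol/L.
Y_B = C_B/C_{A0} = 0.08272/0.971 = 0.0852.

0.0852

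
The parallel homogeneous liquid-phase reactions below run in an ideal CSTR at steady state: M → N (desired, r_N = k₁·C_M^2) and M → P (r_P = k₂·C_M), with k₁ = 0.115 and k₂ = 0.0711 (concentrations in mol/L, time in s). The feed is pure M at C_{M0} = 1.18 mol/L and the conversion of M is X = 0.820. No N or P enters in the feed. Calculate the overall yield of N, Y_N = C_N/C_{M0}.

Exit C_M = C_{M0}(1−X) = 1.18×0.180 = 0.2124 mol/L.
Rates in a CSTR are evaluated at the outlet concentration: r_N = 0.115×0.2124^2 = 0.005188, r_P = 0.0711×0.2124 = 0.01510.
Fraction of consumed M going to N: r_N/(r_N+r_P) = 0.2557.
C_N = 0.2557·C_{M0}·X = 0.2557×1.18×0.820 = 0.247 mol/L; Y_N = C_N/C_{M0} = 0.210.

0.210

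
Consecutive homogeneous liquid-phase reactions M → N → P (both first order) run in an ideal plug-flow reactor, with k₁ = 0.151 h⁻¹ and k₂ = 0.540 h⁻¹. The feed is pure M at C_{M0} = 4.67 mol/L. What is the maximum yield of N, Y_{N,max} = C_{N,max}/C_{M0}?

0.171

For a first-order series the maximum intermediate yield is C_{N,max}/C_{M0} = (k₁/k₂)^[k₂/(k₂−k₁)].
= (0.151/0.540)^(0.540/(0.540−0.151)) = (0.2796)^(1.388) = 0.1705.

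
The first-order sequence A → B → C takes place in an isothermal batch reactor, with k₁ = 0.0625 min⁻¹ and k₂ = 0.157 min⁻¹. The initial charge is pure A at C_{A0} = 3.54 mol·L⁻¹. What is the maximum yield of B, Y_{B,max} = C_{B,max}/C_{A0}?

0.216

At the optimum, C_{B,max}/C_{A0} = (k₁/k₂)^[k₂/(k₂−k₁)].
= (0.0625/0.157)^(0.157/(0.157−0.0625)) = (0.3981)^(1.661) = 0.2165.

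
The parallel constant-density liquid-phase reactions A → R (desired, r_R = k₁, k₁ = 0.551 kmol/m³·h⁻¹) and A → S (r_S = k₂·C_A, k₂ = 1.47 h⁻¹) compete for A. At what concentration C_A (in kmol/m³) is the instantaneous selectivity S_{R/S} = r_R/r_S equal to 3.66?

S_{R/S} = (k₁/k₂)·C_A⁻¹ ⇒ C_A = (S·k₂/k₁)^(-1).
= (3.66×1.47/0.551)^(-1) = (9.764)^(-1) = 0.102 kmol/m³.

0.102 kmol/m³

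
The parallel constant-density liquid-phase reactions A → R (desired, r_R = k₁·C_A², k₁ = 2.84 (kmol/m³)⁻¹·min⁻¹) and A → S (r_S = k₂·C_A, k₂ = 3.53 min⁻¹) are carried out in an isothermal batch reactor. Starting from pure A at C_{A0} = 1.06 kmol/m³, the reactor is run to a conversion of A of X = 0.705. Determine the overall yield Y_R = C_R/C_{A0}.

0.245

C_A = C_{A0}(1−X) = 0.3127 kmol/m³.
Along a PFR/batch, dC_S/dC_A = −r_S/(r_R+r_S) = −k₂/(k₂+k₁·C_A).
Integrating from C_{A0} to C_A: C_S = (3.53/2.84)·ln[(3.53+2.84·1.06)/(3.53+2.84·0.313)] = 1.243·ln(6.540/4.418) = 0.4876 kmol/m³.
Then C_R = (C_{A0}−C_A) − C_S = 0.7473 − 0.4876 = 0.2597 kmol/m³.
Y_R = C_R/C_{A0} = 0.2597/1.06 = 0.245.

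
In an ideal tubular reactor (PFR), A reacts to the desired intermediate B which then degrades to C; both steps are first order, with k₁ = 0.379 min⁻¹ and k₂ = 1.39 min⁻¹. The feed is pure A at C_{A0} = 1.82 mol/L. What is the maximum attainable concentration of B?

0.305 mol/L

For a first-order series the maximum intermediate yield is C_{B,max}/C_{A0} = (k₁/k₂)^[k₂/(k₂−k₁)].
= (0.379/1.39)^(1.39/(1.39−0.379)) = (0.2727)^(1.375) = 0.1675.
C_{B,max} = 0.1675×1.82 = 0.305 mol/L.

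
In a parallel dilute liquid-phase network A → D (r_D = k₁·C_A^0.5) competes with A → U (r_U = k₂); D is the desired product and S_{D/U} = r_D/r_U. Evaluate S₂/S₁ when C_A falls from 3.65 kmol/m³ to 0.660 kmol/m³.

S_{D/U} = (k₁/k₂)·C_A^0.5, so S₂/S₁ = (C_{A,2}/C_{A,1})^0.5.
= (0.660/3.65)^0.5 = (0.1808)^0.5 = 0.425.
Selectivity toward D falls as C_A falls — high-concentration operation is favoured.

0.425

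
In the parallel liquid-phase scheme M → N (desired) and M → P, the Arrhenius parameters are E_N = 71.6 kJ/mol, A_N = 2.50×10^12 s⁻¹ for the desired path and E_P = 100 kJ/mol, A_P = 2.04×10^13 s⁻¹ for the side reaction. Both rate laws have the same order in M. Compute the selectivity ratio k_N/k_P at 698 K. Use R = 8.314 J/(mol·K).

16.4

Since both paths have the same order in M, the concentration cancels and S_{N/P} = k_N/k_P = (A_N/A_P)·exp[(E_P−E_N)/(RT)].
(E_P−E_N)/(RT) = (100−71.6)×10³/(8.314×698) = 28400/5803 = 4.894.
k_N/k_P = (2.50×10^12/2.04×10^13)·exp(4.894) = 0.1225 × 133.5 = 16.4.
Since E_N < E_P, lowering the temperature improves selectivity toward N.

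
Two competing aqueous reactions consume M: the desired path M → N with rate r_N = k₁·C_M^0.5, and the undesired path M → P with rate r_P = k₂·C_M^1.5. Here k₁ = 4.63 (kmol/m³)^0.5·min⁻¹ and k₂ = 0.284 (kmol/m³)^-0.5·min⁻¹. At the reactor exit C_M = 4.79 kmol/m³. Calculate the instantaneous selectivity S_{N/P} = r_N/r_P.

S_{N/P} = r_N/r_P = (k₁·C_M^0.5)/(k₂·C_M^1.5) = (k₁/k₂)·C_M⁻¹.
= (4.63×4.790^0.5) / (0.284×4.790^1.5) = 10.13/2.977 = 3.40.

3.40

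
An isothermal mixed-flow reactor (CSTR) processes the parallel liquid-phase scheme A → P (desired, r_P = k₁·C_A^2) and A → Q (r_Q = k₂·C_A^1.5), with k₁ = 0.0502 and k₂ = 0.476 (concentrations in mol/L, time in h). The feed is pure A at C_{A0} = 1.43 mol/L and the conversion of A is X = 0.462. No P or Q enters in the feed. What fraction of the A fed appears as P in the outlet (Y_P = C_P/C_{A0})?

0.0391

Exit C_A = C_{A0}(1−X) = 1.43×0.538 = 0.7693 mol/L.
Rates in a CSTR are evaluated at the outlet concentration: r_P = 0.0502×0.7693^2 = 0.02971, r_Q = 0.476×0.7693^1.5 = 0.3212.
Fraction of consumed A going to P: r_P/(r_P+r_Q) = 0.08467.
C_P = 0.08467·C_{A0}·X = 0.08467×1.43×0.462 = 0.0559 mol/L; Y_P = C_P/C_{A0} = 0.0391.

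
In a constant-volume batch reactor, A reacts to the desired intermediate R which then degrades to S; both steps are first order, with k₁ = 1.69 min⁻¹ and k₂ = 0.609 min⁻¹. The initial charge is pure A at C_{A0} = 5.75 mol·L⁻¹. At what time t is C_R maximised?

0.944 min

Setting dC_R/dt = 0 gives t_opt = ln(k₂/k₁)/(k₂−k₁).
= ln(0.609/1.69)/(0.609−1.69) = ln(0.3604)/-1.081 = -1.021/-1.081 = 0.944 min.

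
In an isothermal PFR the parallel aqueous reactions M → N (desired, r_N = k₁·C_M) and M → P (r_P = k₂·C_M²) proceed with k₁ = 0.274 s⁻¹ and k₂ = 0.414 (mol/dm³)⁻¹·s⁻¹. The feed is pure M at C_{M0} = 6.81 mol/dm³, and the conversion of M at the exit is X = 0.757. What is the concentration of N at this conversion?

C_M = C_{M0}(1−X) = 1.655 mol/dm³.
Along a PFR/batch, dC_N/dC_M = −r_N/(r_N+r_P) = −k₁/(k₁+k₂·C_M).
Integrating from C_{M0} to C_M: C_N = (0.274/0.414)·ln[(0.274+0.414·6.81)/(0.274+0.414·1.65)] = 0.6618·ln(3.093/0.9591) = 0.7750 mol/dm³.

0.775 mol/dm³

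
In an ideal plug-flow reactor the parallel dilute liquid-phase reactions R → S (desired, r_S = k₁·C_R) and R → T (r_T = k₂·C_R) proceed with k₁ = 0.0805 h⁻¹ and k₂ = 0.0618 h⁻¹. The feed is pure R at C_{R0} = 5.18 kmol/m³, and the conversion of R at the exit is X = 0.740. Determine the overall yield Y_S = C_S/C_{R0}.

0.419

C_R = C_{R0}(1−X) = 1.347 kmol/m³.
Both paths are first order in R, so the instantaneous fraction to S is constant: dC_S/d(−C_R) = k₁/(k₁+k₂) = 0.5657.
C_S = 0.5657·(C_{R0}−C_R) = 0.5657×3.833 = 2.17 kmol/m³.
Y_S = C_S/C_{R0} = 2.168/5.18 = 0.419.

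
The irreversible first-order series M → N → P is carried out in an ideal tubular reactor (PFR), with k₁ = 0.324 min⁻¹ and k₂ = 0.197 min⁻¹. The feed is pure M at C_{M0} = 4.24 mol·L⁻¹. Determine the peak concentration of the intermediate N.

1.96 mol·L⁻¹

Evaluating C_N at τ_opt = ln(k₂/k₁)/(k₂−k₁) gives C_{N,max}/C_{M0} = (k₁/k₂)^[k₂/(k₂−k₁)].
= (0.324/0.197)^(0.197/(0.197−0.324)) = (1.645)^(-1.551) = 0.4622.
C_{N,max} = 0.4622×4.24 = 1.96 mol·L⁻¹.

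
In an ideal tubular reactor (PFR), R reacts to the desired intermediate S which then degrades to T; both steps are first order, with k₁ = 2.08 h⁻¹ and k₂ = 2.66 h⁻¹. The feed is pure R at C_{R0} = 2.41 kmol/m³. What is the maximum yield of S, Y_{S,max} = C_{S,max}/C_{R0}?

0.324

For a first-order series the maximum intermediate yield is C_{S,max}/C_{R0} = (k₁/k₂)^[k₂/(k₂−k₁)].
= (2.08/2.66)^(2.66/(2.66−2.08)) = (0.7820)^(4.586) = 0.3237.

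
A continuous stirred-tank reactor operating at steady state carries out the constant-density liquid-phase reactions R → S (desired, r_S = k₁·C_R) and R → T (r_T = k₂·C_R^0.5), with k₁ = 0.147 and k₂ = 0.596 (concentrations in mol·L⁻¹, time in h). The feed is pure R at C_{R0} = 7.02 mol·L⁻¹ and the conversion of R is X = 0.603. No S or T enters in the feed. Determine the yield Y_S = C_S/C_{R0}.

0.176

Exit C_R = C_{R0}(1−X) = 7.02×0.397 = 2.787 mol·L⁻¹.
Rates in a CSTR are evaluated at the outlet concentration: r_S = 0.147×2.787 = 0.4097, r_T = 0.596×2.787^0.5 = 0.9950.
Fraction of consumed R going to S: r_S/(r_S+r_T) = 0.2917.
C_S = 0.2917·C_{R0}·X = 0.2917×7.02×0.603 = 1.23 mol·L⁻¹; Y_S = C_S/C_{R0} = 0.176.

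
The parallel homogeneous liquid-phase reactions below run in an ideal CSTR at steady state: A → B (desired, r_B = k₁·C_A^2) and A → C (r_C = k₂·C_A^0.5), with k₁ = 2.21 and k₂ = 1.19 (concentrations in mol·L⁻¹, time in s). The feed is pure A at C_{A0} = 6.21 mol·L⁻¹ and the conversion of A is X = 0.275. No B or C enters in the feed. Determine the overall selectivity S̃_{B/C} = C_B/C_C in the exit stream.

Exit C_A = C_{A0}(1−X) = 6.21×0.725 = 4.502 mol·L⁻¹.
In a CSTR the entire volume is at exit conditions, so r_B = 2.21×4.502^2 = 44.80 and r_C = 1.19×4.502^0.5 = 2.525.
Overall selectivity = C_B/C_C = r_Bτ/(r_Cτ) = r_B/r_C = 17.7.

17.7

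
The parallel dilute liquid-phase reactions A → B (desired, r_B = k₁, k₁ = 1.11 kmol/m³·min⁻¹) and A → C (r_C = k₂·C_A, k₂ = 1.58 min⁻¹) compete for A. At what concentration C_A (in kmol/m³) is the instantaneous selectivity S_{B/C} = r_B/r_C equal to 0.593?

1.18 kmol/m³

S_{B/C} = (k₁/k₂)·C_A⁻¹ ⇒ C_A = (S·k₂/k₁)^(-1).
= (0.593×1.58/1.11)^(-1) = (0.8441)^(-1) = 1.18 kmol/m³.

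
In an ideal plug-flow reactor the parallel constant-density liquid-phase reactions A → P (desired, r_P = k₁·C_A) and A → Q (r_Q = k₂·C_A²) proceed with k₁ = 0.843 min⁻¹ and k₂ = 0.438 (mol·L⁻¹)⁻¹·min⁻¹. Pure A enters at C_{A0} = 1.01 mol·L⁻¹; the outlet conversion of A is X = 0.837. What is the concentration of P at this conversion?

C_A = C_{A0}(1−X) = 0.1646 mol·L⁻¹.
Along a PFR/batch, dC_P/dC_A = −r_P/(r_P+r_Q) = −k₁/(k₁+k₂·C_A).
Integrating from C_{A0} to C_A: C_P = (0.843/0.438)·ln[(0.843+0.438·1.01)/(0.843+0.438·0.165)] = 1.925·ln(1.285/0.9151) = 0.6539 mol·L⁻¹.

0.654 mol·L⁻¹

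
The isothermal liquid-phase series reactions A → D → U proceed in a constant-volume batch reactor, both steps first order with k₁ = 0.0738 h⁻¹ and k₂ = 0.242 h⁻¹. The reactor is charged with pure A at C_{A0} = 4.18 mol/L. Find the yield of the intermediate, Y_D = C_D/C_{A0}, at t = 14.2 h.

The intermediate concentration in a first-order A→B→C sequence is C_D = k₁C_{A0}(e^(−k₁t) − e^(−k₂t))/(k₂−k₁).
e^(−k₁t) = e^(−0.0738×14.2) = e^(−1.048) = 0.3507; e^(−k₂t) = e^(−3.436) = 0.03218.
C_D = 0.0738×4.18/(0.242−0.0738) × (0.3507−0.03218) = 1.834×0.3185 = 0.5841 mol/L.
Y_D = C_D/C_{A0} = 0.5841/4.18 = 0.140.

0.140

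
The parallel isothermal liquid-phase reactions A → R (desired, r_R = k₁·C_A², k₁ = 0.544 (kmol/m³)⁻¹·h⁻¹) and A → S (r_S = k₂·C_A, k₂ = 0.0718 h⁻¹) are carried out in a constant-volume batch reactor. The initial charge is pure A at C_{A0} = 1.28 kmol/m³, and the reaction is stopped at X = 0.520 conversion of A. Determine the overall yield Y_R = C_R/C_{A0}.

0.454

C_A = C_{A0}(1−X) = 0.6144 kmol/m³.
Along a PFR/batch, dC_S/dC_A = −r_S/(r_R+r_S) = −k₂/(k₂+k₁·C_A).
Integrating from C_{A0} to C_A: C_S = (0.0718/0.544)·ln[(0.0718+0.544·1.28)/(0.0718+0.544·0.614)] = 0.1320·ln(0.7681/0.4060) = 0.08414 kmol/m³.
Then C_R = (C_{A0}−C_A) − C_S = 0.6656 − 0.08414 = 0.5815 kmol/m³.
Y_R = C_R/C_{A0} = 0.5815/1.28 = 0.454.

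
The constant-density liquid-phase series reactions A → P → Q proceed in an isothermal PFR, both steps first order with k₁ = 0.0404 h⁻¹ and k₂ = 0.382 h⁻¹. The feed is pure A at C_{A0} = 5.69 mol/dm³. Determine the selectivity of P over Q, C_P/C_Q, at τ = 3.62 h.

1.14

Solving the coupled first-order balances gives C_P(τ) = [k₁/(k₂−k₁)]·C_{A0}·(e^(−k₁τ) − e^(−k₂τ)).
e^(−k₁τ) = e^(−0.0404×3.62) = e^(−0.1462) = 0.8639; e^(−k₂τ) = e^(−1.383) = 0.2509.
C_P = 0.0404×5.69/(0.382−0.0404) × (0.8639−0.2509) = 0.6729×0.6131 = 0.4126 mol/dm³.
C_A = C_{A0}e^(−k₁τ) = 4.916 mol/dm³, so C_Q = C_{A0}−C_A−C_P = 0.3616 mol/dm³; C_P/C_Q = 1.14.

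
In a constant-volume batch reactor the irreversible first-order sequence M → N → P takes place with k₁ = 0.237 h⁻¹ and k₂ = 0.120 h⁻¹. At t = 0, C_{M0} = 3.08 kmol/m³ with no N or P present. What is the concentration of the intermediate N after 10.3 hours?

1.27 kmol/m³

For first-order series with pure M initially, C_N(t) = k₁C_{M0}/(k₂−k₁)·(e^(−k₁t) − e^(−k₂t)).
e^(−k₁t) = e^(−0.237×10.3) = e^(−2.441) = 0.08707; e^(−k₂t) = e^(−1.236) = 0.2905.
C_N = 0.237×3.08/(0.120−0.237) × (0.08707−0.2905) = (-6.239)×(-0.2035) = 1.270 kmol/m³.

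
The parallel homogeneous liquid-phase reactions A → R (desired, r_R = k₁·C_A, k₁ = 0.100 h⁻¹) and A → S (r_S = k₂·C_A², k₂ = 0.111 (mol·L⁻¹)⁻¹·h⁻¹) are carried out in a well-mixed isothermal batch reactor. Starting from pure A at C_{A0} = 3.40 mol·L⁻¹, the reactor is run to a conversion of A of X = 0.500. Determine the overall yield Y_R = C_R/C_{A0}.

C_A = C_{A0}(1−X) = 1.700 mol·L⁻¹.
Along a PFR/batch, dC_R/dC_A = −r_R/(r_R+r_S) = −k₁/(k₁+k₂·C_A).
Integrating from C_{A0} to C_A: C_R = (0.100/0.111)·ln[(0.100+0.111·3.40)/(0.100+0.111·1.70)] = 0.9009·ln(0.4774/0.2887) = 0.4531 mol·L⁻¹.
Y_R = C_R/C_{A0} = 0.4531/3.40 = 0.133.

0.133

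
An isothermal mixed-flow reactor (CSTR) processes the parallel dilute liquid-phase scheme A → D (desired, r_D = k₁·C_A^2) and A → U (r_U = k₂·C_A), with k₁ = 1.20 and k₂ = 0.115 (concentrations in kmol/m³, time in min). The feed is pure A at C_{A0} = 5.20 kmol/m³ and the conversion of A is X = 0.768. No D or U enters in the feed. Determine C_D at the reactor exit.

3.70 kmol/m³

Exit C_A = C_{A0}(1−X) = 5.20×0.232 = 1.206 kmol/m³.
Rates in a CSTR are evaluated at the outlet concentration: r_D = 1.20×1.206^2 = 1.746, r_U = 0.115×1.206 = 0.1387.
Fraction of consumed A going to D: r_D/(r_D+r_U) = 0.9264.
C_D = 0.9264·C_{A0}·X = 0.9264×5.20×0.768 = 3.70 kmol/m³.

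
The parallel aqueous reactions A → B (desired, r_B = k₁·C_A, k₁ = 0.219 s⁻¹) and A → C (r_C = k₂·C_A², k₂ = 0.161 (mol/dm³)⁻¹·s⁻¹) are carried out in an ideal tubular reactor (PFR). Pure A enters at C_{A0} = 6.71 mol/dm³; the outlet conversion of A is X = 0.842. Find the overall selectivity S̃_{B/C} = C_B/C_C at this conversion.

0.408

C_A = C_{A0}(1−X) = 1.060 mol/dm³.
Along a PFR/batch, dC_B/dC_A = −r_B/(r_B+r_C) = −k₁/(k₁+k₂·C_A).
Integrating from C_{A0} to C_A: C_B = (0.219/0.161)·ln[(0.219+0.161·6.71)/(0.219+0.161·1.06)] = 1.360·ln(1.299/0.3897) = 1.638 mol/dm³.
C_C = (C_{A0}−C_A)−C_B = 4.012 mol/dm³; S̃_{B/C} = 1.638/4.012 = 0.408.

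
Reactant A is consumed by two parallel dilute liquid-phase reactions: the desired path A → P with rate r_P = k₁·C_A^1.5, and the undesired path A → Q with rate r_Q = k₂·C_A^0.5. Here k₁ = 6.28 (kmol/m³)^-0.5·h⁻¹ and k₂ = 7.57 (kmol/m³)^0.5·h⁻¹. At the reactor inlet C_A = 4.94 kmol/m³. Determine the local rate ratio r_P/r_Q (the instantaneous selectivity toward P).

S_{P/Q} = r_P/r_Q = (k₁·C_A^1.5)/(k₂·C_A^0.5) = (k₁/k₂)·C_A.
= (6.28×4.940^1.5) / (7.57×4.940^0.5) = 68.95/16.83 = 4.10.

4.10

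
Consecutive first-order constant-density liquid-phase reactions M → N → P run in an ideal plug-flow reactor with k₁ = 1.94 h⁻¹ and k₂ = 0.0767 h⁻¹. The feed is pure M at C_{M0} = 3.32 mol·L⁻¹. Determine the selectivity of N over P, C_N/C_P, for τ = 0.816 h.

25.1

For first-order series with pure M initially, C_N(τ) = k₁C_{M0}/(k₂−k₁)·(e^(−k₁τ) − e^(−k₂τ)).
e^(−k₁τ) = e^(−1.94×0.816) = e^(−1.583) = 0.2053; e^(−k₂τ) = e^(−0.06259) = 0.9393.
C_N = 1.94×3.32/(0.0767−1.94) × (0.2053−0.9393) = (-3.457)×(-0.7340) = 2.537 mol·L⁻¹.
C_M = C_{M0}e^(−k₁τ) = 0.6818 mol·L⁻¹, so C_P = C_{M0}−C_M−C_N = 0.1011 mol·L⁻¹; C_N/C_P = 25.1.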